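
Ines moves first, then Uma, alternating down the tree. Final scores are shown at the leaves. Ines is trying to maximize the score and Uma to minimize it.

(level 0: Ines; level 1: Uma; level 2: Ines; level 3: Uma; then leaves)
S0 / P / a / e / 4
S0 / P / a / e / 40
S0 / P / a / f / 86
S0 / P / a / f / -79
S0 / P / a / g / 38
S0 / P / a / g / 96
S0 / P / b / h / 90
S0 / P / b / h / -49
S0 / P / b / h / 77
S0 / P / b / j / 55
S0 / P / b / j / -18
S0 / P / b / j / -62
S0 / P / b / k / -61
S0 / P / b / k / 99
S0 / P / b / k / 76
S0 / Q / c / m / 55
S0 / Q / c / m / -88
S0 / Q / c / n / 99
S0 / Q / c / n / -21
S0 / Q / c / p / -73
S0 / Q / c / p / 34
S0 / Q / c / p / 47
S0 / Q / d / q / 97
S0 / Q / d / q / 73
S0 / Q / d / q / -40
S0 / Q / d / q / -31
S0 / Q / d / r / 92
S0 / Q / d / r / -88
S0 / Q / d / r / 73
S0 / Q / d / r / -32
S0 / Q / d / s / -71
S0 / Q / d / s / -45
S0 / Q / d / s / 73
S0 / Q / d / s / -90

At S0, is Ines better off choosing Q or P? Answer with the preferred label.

m (Uma): min(55, -88) = -88
n (Uma): min(99, -21) = -21
p (Uma): min(-73, 34, 47) = -73
c (Ines): max(-88, -21, -73) = -21
q (Uma): min(97, 73, -40, -31) = -40
r (Uma): min(92, -88, 73, -32) = -88
s (Uma): min(-71, -45, 73, -90) = -90
d (Ines): max(-40, -88, -90) = -40
Q (Uma): min(-21, -40) = -40
e (Uma): min(4, 40) = 4
f (Uma): min(86, -79) = -79
g (Uma): min(38, 96) = 38
a (Ines): max(4, -79, 38) = 38
h (Uma): min(90, -49, 77) = -49
j (Uma): min(55, -18, -62) = -62
k (Uma): min(-61, 99, 76) = -61
b (Ines): max(-49, -62, -61) = -49
P (Uma): min(38, -49) = -49
Ines prefers the higher value; Q=-40, P=-49. Q is better since -40 > -49.

Q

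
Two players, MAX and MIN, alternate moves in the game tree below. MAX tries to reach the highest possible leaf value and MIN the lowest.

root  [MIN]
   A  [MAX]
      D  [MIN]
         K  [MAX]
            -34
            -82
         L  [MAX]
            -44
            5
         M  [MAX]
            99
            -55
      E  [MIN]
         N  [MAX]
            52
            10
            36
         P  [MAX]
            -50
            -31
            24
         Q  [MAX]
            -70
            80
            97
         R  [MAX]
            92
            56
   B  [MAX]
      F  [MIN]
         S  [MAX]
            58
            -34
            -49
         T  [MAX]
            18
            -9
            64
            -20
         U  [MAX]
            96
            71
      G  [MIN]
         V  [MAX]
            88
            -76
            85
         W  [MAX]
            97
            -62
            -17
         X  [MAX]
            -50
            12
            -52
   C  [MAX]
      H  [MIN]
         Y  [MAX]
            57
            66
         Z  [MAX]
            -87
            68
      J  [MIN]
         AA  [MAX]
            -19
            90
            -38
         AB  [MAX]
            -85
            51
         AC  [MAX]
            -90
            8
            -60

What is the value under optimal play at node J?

AA (MAX): max(-19, 90, -38) = 90
AB (MAX): max(-85, 51) = 51
AC (MAX): max(-90, 8, -60) = 8
J (MIN): min(90, 51, 8) = 8

8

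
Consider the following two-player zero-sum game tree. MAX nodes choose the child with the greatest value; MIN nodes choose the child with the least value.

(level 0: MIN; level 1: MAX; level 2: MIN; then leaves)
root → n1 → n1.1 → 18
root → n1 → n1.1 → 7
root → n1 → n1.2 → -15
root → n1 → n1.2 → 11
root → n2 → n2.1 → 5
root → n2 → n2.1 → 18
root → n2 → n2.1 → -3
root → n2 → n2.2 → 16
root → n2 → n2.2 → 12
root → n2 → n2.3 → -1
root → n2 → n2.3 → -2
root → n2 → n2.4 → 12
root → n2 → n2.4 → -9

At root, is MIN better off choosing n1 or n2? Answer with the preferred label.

n1.1 (MIN): min(18, 7) = 7
n1.2 (MIN): min(-15, 11) = -15
n1 (MAX): max(7, -15) = 7
n2.1 (MIN): min(5, 18, -3) = -3
n2.2 (MIN): min(16, 12) = 12
n2.3 (MIN): min(-1, -2) = -2
n2.4 (MIN): min(12, -9) = -9
n2 (MAX): max(-3, 12, -2, -9) = 12
MIN prefers the lower value; n1=7, n2=12. n1 is better since 7 < 12.

n1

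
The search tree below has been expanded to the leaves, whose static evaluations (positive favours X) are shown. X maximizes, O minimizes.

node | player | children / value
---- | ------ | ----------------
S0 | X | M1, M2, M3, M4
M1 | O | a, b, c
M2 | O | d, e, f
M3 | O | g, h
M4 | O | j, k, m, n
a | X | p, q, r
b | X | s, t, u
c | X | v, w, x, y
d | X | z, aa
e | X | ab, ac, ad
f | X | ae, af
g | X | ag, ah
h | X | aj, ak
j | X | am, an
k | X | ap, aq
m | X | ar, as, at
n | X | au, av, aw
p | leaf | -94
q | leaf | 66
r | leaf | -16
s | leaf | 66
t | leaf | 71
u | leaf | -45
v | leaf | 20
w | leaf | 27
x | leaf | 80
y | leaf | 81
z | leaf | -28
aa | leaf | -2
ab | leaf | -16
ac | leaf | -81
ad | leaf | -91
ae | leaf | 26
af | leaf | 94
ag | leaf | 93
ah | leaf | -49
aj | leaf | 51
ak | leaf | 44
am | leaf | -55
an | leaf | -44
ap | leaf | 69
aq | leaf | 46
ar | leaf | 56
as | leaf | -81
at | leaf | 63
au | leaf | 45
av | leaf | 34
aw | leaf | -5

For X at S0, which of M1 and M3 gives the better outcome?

a (X): max(-94, 66, -16) = 66
b (X): max(66, 71, -45) = 71
c (X): max(20, 27, 80, 81) = 81
M1 (O): min(66, 71, 81) = 66
g (X): max(93, -49) = 93
h (X): max(51, 44) = 51
M3 (O): min(93, 51) = 51
X prefers the higher value; M1=66, M3=51. M1 is better since 66 > 51.

M1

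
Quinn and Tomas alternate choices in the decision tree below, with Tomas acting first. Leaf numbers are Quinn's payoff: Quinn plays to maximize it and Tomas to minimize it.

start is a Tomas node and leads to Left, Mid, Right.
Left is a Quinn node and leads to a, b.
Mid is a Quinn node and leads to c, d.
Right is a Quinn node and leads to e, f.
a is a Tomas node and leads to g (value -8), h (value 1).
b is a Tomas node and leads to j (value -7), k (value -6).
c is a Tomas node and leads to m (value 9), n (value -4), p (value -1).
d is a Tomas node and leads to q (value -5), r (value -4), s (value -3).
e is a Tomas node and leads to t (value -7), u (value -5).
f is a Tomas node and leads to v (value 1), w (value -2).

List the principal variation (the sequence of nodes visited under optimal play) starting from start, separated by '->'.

start -> Left -> b -> j

a (Tomas): min(-8, 1) = -8
b (Tomas): min(-7, -6) = -7
Left (Quinn): max(-8, -7) = -7
c (Tomas): min(9, -4, -1) = -4
d (Tomas): min(-5, -4, -3) = -5
Mid (Quinn): max(-4, -5) = -4
e (Tomas): min(-7, -5) = -7
f (Tomas): min(1, -2) = -2
Right (Quinn): max(-7, -2) = -2
start (Tomas): min(-7, -4, -2) = -7
At start, Tomas picks Left (lowest: -7).
At Left, Quinn picks b (highest: -7).
At b, Tomas picks j (lowest: -7).
Terminal value -7.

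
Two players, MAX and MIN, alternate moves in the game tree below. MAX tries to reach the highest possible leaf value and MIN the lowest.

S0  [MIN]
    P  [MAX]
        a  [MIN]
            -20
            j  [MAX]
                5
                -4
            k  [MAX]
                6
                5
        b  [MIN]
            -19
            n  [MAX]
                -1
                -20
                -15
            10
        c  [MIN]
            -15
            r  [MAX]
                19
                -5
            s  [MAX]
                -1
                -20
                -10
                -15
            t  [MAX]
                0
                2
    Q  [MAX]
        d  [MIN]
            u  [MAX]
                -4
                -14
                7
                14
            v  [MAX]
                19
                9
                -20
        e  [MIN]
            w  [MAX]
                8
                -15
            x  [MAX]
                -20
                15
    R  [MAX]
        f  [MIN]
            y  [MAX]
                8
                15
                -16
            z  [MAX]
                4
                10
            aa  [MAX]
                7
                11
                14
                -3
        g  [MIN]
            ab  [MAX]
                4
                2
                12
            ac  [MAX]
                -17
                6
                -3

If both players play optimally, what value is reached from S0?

j (MAX): max(5, -4) = 5
k (MAX): max(6, 5) = 6
a (MIN): min(-20, 5, 6) = -20
n (MAX): max(-1, -20, -15) = -1
b (MIN): min(-19, -1, 10) = -19
r (MAX): max(19, -5) = 19
s (MAX): max(-1, -20, -10, -15) = -1
t (MAX): max(0, 2) = 2
c (MIN): min(-15, 19, -1, 2) = -15
P (MAX): max(-20, -19, -15) = -15
u (MAX): max(-4, -14, 7, 14) = 14
v (MAX): max(19, 9, -20) = 19
d (MIN): min(14, 19) = 14
w (MAX): max(8, -15) = 8
x (MAX): max(-20, 15) = 15
e (MIN): min(8, 15) = 8
Q (MAX): max(14, 8) = 14
y (MAX): max(8, 15, -16) = 15
z (MAX): max(4, 10) = 10
aa (MAX): max(7, 11, 14, -3) = 14
f (MIN): min(15, 10, 14) = 10
ab (MAX): max(4, 2, 12) = 12
ac (MAX): max(-17, 6, -3) = 6
g (MIN): min(12, 6) = 6
R (MAX): max(10, 6) = 10
S0 (MIN): min(-15, 14, 10) = -15

-15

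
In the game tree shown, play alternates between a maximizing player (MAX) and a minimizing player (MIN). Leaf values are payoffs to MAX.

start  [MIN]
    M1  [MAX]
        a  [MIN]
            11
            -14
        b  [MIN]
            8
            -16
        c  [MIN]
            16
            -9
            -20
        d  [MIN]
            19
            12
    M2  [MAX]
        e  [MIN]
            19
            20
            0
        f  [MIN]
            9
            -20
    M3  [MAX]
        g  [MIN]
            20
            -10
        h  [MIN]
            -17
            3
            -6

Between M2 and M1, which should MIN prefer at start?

e (MIN): min(19, 20, 0) = 0
f (MIN): min(9, -20) = -20
M2 (MAX): max(0, -20) = 0
a (MIN): min(11, -14) = -14
b (MIN): min(8, -16) = -16
c (MIN): min(16, -9, -20) = -20
d (MIN): min(19, 12) = 12
M1 (MAX): max(-14, -16, -20, 12) = 12
MIN prefers the lower value; M2=0, M1=12. M2 is better since 0 < 12.

M2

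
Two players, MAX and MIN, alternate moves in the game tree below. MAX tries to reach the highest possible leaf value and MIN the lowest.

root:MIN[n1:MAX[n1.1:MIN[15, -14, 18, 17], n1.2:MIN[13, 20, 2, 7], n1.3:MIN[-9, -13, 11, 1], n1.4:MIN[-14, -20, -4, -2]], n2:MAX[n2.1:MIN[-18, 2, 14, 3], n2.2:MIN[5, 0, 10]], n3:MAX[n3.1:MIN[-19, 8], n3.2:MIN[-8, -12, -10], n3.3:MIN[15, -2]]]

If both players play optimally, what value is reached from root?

-2

n1.1 (MIN): min(15, -14, 18, 17) = -14
n1.2 (MIN): min(13, 20, 2, 7) = 2
n1.3 (MIN): min(-9, -13, 11, 1) = -13
n1.4 (MIN): min(-14, -20, -4, -2) = -20
n1 (MAX): max(-14, 2, -13, -20) = 2
n2.1 (MIN): min(-18, 2, 14, 3) = -18
n2.2 (MIN): min(5, 0, 10) = 0
n2 (MAX): max(-18, 0) = 0
n3.1 (MIN): min(-19, 8) = -19
n3.2 (MIN): min(-8, -12, -10) = -12
n3.3 (MIN): min(15, -2) = -2
n3 (MAX): max(-19, -12, -2) = -2
root (MIN): min(2, 0, -2) = -2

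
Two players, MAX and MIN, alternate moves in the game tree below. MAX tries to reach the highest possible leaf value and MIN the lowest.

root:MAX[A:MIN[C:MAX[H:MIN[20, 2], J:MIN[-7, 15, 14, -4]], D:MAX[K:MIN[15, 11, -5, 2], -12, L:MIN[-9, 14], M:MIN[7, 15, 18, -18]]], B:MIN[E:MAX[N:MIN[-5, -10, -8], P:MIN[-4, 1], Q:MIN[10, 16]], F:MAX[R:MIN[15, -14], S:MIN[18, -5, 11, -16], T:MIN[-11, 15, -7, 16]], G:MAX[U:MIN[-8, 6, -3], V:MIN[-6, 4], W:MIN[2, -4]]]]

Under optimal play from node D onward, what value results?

-5

K (MIN): min(15, 11, -5, 2) = -5
L (MIN): min(-9, 14) = -9
M (MIN): min(7, 15, 18, -18) = -18
D (MAX): max(-5, -12, -9, -18) = -5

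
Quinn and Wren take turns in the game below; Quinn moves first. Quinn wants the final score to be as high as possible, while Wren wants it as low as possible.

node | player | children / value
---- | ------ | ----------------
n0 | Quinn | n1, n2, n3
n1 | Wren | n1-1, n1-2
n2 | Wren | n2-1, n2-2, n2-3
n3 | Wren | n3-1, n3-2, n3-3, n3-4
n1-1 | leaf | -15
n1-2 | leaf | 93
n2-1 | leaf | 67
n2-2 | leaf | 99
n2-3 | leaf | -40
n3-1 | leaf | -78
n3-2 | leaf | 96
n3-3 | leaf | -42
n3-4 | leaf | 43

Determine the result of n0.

-15

n1 (Wren): min(-15, 93) = -15
n2 (Wren): min(67, 99, -40) = -40
n3 (Wren): min(-78, 96, -42, 43) = -78
n0 (Quinn): max(-15, -40, -78) = -15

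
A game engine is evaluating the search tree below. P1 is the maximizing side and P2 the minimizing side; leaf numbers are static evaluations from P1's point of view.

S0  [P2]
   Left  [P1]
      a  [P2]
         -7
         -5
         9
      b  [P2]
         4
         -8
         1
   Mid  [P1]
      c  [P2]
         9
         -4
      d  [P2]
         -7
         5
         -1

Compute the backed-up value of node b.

-8

b (P2): min(4, -8, 1) = -8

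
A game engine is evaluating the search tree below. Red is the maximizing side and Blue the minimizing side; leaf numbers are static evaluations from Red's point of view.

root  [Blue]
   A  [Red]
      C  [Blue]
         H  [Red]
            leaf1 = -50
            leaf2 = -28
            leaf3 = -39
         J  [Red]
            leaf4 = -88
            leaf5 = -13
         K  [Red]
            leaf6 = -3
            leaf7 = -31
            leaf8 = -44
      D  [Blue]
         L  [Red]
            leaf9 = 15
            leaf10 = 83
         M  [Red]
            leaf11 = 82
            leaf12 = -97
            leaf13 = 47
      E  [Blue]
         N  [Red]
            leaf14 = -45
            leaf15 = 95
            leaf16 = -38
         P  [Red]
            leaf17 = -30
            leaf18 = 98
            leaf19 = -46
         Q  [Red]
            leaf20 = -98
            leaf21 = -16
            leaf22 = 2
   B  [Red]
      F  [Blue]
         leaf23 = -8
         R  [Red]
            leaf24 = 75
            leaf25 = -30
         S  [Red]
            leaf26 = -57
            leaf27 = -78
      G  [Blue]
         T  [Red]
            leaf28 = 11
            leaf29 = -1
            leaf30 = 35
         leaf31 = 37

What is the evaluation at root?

H (Red): max(-50, -28, -39) = -28
J (Red): max(-88, -13) = -13
K (Red): max(-3, -31, -44) = -3
C (Blue): min(-28, -13, -3) = -28
L (Red): max(15, 83) = 83
M (Red): max(82, -97, 47) = 82
D (Blue): min(83, 82) = 82
N (Red): max(-45, 95, -38) = 95
P (Red): max(-30, 98, -46) = 98
Q (Red): max(-98, -16, 2) = 2
E (Blue): min(95, 98, 2) = 2
A (Red): max(-28, 82, 2) = 82
R (Red): max(75, -30) = 75
S (Red): max(-57, -78) = -57
F (Blue): min(-8, 75, -57) = -57
T (Red): max(11, -1, 35) = 35
G (Blue): min(35, 37) = 35
B (Red): max(-57, 35) = 35
root (Blue): min(82, 35) = 35

35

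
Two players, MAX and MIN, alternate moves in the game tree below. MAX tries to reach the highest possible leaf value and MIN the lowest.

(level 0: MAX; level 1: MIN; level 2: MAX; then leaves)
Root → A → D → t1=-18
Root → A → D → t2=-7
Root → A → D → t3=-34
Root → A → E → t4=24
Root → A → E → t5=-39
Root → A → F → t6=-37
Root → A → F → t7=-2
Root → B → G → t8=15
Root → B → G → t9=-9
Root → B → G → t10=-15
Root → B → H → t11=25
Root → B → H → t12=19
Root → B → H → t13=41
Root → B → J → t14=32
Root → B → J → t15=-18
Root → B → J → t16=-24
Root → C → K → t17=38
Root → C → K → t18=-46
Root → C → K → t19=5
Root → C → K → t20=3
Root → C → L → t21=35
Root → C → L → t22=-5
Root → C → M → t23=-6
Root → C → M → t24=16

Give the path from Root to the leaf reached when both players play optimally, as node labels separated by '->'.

Root -> C -> M -> t24

D (MAX): max(-18, -7, -34) = -7
E (MAX): max(24, -39) = 24
F (MAX): max(-37, -2) = -2
A (MIN): min(-7, 24, -2) = -7
G (MAX): max(15, -9, -15) = 15
H (MAX): max(25, 19, 41) = 41
J (MAX): max(32, -18, -24) = 32
B (MIN): min(15, 41, 32) = 15
K (MAX): max(38, -46, 5, 3) = 38
L (MAX): max(35, -5) = 35
M (MAX): max(-6, 16) = 16
C (MIN): min(38, 35, 16) = 16
Root (MAX): max(-7, 15, 16) = 16
At Root, MAX picks C (highest: 16).
At C, MIN picks M (lowest: 16).
At M, MAX picks t24 (highest: 16).
Terminal value 16.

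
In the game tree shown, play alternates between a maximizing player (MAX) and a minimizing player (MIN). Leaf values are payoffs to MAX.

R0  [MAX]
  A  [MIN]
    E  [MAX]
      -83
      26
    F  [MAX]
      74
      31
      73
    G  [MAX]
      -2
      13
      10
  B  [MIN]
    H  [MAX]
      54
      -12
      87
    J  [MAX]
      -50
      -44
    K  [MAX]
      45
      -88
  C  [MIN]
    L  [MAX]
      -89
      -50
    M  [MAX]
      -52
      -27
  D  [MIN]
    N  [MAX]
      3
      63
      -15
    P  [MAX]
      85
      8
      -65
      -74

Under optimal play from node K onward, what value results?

45

K (MAX): max(45, -88) = 45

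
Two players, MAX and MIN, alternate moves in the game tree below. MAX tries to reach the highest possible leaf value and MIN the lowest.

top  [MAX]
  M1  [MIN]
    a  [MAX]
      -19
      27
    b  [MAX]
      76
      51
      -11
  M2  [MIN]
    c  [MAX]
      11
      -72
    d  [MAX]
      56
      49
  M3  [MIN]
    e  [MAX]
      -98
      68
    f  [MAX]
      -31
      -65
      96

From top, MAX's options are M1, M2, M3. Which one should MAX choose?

a (MAX): max(-19, 27) = 27
b (MAX): max(76, 51, -11) = 76
M1 (MIN): min(27, 76) = 27
c (MAX): max(11, -72) = 11
d (MAX): max(56, 49) = 56
M2 (MIN): min(11, 56) = 11
e (MAX): max(-98, 68) = 68
f (MAX): max(-31, -65, 96) = 96
M3 (MIN): min(68, 96) = 68
top (MAX): max(27, 11, 68) = 68
MAX at top wants the highest of {M1=27, M2=11, M3=68}, so chooses M3.

M3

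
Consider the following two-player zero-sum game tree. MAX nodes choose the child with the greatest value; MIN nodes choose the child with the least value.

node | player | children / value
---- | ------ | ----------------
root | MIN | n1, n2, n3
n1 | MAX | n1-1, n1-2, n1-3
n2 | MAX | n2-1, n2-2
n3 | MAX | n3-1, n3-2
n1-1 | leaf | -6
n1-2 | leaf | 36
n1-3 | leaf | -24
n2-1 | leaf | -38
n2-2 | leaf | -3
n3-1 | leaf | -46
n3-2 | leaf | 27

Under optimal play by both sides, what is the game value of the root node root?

-3

n1 (MAX): max(-6, 36, -24) = 36
n2 (MAX): max(-38, -3) = -3
n3 (MAX): max(-46, 27) = 27
root (MIN): min(36, -3, 27) = -3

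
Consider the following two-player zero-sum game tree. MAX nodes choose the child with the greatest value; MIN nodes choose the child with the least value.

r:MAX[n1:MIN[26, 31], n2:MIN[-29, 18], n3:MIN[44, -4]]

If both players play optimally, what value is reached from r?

n1 (MIN): min(26, 31) = 26
n2 (MIN): min(-29, 18) = -29
n3 (MIN): min(44, -4) = -4
r (MAX): max(26, -29, -4) = 26

26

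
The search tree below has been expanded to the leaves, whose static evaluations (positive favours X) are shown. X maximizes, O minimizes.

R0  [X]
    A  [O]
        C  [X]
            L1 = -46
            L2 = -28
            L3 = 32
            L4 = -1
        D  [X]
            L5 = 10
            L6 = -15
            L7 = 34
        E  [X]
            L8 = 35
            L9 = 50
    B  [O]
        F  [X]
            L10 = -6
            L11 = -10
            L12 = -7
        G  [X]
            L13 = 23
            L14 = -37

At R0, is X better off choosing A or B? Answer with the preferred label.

C (X): max(-46, -28, 32, -1) = 32
D (X): max(10, -15, 34) = 34
E (X): max(35, 50) = 50
A (O): min(32, 34, 50) = 32
F (X): max(-6, -10, -7) = -6
G (X): max(23, -37) = 23
B (O): min(-6, 23) = -6
X prefers the higher value; A=32, B=-6. A is better since 32 > -6.

A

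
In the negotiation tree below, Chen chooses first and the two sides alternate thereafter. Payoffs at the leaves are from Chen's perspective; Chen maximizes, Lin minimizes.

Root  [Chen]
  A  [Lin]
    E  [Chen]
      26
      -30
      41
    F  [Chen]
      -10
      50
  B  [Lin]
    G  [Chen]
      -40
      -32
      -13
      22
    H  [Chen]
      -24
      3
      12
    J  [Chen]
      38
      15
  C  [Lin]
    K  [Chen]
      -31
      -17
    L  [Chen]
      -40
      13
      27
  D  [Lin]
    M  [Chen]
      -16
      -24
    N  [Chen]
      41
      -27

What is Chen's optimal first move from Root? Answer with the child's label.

E (Chen): max(26, -30, 41) = 41
F (Chen): max(-10, 50) = 50
A (Lin): min(41, 50) = 41
G (Chen): max(-40, -32, -13, 22) = 22
H (Chen): max(-24, 3, 12) = 12
J (Chen): max(38, 15) = 38
B (Lin): min(22, 12, 38) = 12
K (Chen): max(-31, -17) = -17
L (Chen): max(-40, 13, 27) = 27
C (Lin): min(-17, 27) = -17
M (Chen): max(-16, -24) = -16
N (Chen): max(41, -27) = 41
D (Lin): min(-16, 41) = -16
Root (Chen): max(41, 12, -17, -16) = 41
Chen at Root wants the highest of {A=41, B=12, C=-17, D=-16}, so chooses A.

A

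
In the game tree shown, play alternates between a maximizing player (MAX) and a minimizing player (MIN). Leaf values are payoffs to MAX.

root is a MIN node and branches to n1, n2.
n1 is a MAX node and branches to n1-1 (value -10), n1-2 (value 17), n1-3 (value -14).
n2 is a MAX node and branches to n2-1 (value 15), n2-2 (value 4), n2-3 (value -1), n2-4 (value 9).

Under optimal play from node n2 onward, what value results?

n2 (MAX): max(15, 4, -1, 9) = 15

15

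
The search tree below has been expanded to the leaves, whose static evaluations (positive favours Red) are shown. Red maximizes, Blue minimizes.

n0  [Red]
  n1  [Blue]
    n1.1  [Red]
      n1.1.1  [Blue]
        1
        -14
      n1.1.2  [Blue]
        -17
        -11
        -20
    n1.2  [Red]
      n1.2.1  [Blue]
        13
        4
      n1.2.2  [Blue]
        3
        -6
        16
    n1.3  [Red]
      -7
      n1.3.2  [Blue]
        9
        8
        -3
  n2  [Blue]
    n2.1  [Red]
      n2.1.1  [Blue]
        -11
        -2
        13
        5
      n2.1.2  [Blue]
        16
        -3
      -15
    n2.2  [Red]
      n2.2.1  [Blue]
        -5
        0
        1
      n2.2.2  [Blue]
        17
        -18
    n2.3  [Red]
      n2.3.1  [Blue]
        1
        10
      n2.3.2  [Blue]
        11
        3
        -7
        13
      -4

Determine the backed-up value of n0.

n1.1.1 (Blue): min(1, -14) = -14
n1.1.2 (Blue): min(-17, -11, -20) = -20
n1.1 (Red): max(-14, -20) = -14
n1.2.1 (Blue): min(13, 4) = 4
n1.2.2 (Blue): min(3, -6, 16) = -6
n1.2 (Red): max(4, -6) = 4
n1.3.2 (Blue): min(9, 8, -3) = -3
n1.3 (Red): max(-7, -3) = -3
n1 (Blue): min(-14, 4, -3) = -14
n2.1.1 (Blue): min(-11, -2, 13, 5) = -11
n2.1.2 (Blue): min(16, -3) = -3
n2.1 (Red): max(-11, -3, -15) = -3
n2.2.1 (Blue): min(-5, 0, 1) = -5
n2.2.2 (Blue): min(17, -18) = -18
n2.2 (Red): max(-5, -18) = -5
n2.3.1 (Blue): min(1, 10) = 1
n2.3.2 (Blue): min(11, 3, -7, 13) = -7
n2.3 (Red): max(1, -7, -4) = 1
n2 (Blue): min(-3, -5, 1) = -5
n0 (Red): max(-14, -5) = -5

-5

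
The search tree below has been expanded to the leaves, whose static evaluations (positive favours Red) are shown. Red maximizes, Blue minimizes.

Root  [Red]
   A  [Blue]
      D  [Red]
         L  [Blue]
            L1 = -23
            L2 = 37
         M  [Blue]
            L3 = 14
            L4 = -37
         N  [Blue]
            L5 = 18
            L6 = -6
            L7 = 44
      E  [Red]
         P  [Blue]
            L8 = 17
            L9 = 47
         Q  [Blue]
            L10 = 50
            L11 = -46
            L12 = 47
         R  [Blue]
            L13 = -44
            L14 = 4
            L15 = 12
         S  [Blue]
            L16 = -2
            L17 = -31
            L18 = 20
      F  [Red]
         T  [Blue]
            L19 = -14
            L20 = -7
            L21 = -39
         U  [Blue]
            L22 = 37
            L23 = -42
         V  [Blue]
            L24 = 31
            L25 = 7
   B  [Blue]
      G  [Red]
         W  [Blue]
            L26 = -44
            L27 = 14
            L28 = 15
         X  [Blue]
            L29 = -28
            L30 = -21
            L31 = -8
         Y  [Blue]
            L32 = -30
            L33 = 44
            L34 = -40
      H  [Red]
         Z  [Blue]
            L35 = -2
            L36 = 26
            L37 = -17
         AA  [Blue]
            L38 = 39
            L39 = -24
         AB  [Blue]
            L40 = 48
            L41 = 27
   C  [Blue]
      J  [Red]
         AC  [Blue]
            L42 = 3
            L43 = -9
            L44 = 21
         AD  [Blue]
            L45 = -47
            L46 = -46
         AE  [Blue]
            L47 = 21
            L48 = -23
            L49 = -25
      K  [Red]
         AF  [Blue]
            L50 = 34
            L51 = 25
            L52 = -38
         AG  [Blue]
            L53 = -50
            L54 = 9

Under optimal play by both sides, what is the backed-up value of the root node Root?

L (Blue): min(-23, 37) = -23
M (Blue): min(14, -37) = -37
N (Blue): min(18, -6, 44) = -6
D (Red): max(-23, -37, -6) = -6
P (Blue): min(17, 47) = 17
Q (Blue): min(50, -46, 47) = -46
R (Blue): min(-44, 4, 12) = -44
S (Blue): min(-2, -31, 20) = -31
E (Red): max(17, -46, -44, -31) = 17
T (Blue): min(-14, -7, -39) = -39
U (Blue): min(37, -42) = -42
V (Blue): min(31, 7) = 7
F (Red): max(-39, -42, 7) = 7
A (Blue): min(-6, 17, 7) = -6
W (Blue): min(-44, 14, 15) = -44
X (Blue): min(-28, -21, -8) = -28
Y (Blue): min(-30, 44, -40) = -40
G (Red): max(-44, -28, -40) = -28
Z (Blue): min(-2, 26, -17) = -17
AA (Blue): min(39, -24) = -24
AB (Blue): min(48, 27) = 27
H (Red): max(-17, -24, 27) = 27
B (Blue): min(-28, 27) = -28
AC (Blue): min(3, -9, 21) = -9
AD (Blue): min(-47, -46) = -47
AE (Blue): min(21, -23, -25) = -25
J (Red): max(-9, -47, -25) = -9
AF (Blue): min(34, 25, -38) = -38
AG (Blue): min(-50, 9) = -50
K (Red): max(-38, -50) = -38
C (Blue): min(-9, -38) = -38
Root (Red): max(-6, -28, -38) = -6

-6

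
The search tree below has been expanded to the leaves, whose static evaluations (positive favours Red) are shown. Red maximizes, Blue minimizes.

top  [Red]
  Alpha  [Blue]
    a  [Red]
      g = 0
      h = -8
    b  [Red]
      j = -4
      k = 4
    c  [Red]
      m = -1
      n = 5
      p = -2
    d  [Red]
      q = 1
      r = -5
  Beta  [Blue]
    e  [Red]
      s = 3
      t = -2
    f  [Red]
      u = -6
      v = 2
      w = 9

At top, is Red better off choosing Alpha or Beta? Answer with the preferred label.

Beta

a (Red): max(0, -8) = 0
b (Red): max(-4, 4) = 4
c (Red): max(-1, 5, -2) = 5
d (Red): max(1, -5) = 1
Alpha (Blue): min(0, 4, 5, 1) = 0
e (Red): max(3, -2) = 3
f (Red): max(-6, 2, 9) = 9
Beta (Blue): min(3, 9) = 3
Red prefers the higher value; Alpha=0, Beta=3. Beta is better since 3 > 0.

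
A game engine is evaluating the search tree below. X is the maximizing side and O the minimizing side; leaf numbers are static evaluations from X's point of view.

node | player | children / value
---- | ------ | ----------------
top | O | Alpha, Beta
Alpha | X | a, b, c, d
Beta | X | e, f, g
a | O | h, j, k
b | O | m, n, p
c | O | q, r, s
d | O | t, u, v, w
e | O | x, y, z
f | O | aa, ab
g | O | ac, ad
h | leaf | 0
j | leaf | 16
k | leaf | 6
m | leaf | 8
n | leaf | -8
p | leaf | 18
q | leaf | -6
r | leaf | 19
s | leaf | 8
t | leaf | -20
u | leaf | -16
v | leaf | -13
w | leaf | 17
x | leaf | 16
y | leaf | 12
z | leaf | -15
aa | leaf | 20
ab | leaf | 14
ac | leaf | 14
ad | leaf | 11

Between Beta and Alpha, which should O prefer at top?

Alpha

e (O): min(16, 12, -15) = -15
f (O): min(20, 14) = 14
g (O): min(14, 11) = 11
Beta (X): max(-15, 14, 11) = 14
a (O): min(0, 16, 6) = 0
b (O): min(8, -8, 18) = -8
c (O): min(-6, 19, 8) = -6
d (O): min(-20, -16, -13, 17) = -20
Alpha (X): max(0, -8, -6, -20) = 0
O prefers the lower value; Beta=14, Alpha=0. Alpha is better since 0 < 14.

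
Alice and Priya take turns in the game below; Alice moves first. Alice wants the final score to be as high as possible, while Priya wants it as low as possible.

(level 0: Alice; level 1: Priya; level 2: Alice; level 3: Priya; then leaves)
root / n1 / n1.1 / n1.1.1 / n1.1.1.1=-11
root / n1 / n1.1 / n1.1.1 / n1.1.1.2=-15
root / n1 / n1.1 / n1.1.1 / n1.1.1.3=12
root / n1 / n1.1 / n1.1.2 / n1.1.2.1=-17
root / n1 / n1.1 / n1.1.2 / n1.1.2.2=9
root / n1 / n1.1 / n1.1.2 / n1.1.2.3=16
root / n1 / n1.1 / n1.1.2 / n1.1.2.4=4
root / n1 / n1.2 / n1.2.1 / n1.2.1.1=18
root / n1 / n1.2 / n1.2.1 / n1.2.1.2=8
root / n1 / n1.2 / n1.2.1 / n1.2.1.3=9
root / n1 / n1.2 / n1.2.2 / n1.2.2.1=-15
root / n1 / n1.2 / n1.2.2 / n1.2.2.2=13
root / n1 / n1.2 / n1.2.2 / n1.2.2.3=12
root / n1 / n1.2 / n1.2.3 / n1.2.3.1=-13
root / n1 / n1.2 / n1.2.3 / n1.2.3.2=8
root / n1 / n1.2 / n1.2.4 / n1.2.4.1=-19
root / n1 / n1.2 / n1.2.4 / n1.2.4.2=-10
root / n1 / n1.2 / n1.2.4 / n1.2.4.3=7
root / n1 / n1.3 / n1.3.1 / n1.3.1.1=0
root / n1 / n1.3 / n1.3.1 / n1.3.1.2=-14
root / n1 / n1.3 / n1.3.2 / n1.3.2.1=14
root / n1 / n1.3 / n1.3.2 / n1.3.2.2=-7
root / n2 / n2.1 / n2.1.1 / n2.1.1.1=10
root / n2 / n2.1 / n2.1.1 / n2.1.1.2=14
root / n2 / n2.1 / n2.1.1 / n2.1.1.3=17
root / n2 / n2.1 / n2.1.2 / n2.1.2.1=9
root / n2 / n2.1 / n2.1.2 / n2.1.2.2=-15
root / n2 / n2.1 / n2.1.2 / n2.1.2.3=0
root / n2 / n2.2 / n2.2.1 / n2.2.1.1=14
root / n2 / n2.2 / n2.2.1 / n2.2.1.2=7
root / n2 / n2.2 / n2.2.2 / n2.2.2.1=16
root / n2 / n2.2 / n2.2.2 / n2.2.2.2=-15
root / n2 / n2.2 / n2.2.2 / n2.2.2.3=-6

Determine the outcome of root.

n1.1.1 (Priya): min(-11, -15, 12) = -15
n1.1.2 (Priya): min(-17, 9, 16, 4) = -17
n1.1 (Alice): max(-15, -17) = -15
n1.2.1 (Priya): min(18, 8, 9) = 8
n1.2.2 (Priya): min(-15, 13, 12) = -15
n1.2.3 (Priya): min(-13, 8) = -13
n1.2.4 (Priya): min(-19, -10, 7) = -19
n1.2 (Alice): max(8, -15, -13, -19) = 8
n1.3.1 (Priya): min(0, -14) = -14
n1.3.2 (Priya): min(14, -7) = -7
n1.3 (Alice): max(-14, -7) = -7
n1 (Priya): min(-15, 8, -7) = -15
n2.1.1 (Priya): min(10, 14, 17) = 10
n2.1.2 (Priya): min(9, -15, 0) = -15
n2.1 (Alice): max(10, -15) = 10
n2.2.1 (Priya): min(14, 7) = 7
n2.2.2 (Priya): min(16, -15, -6) = -15
n2.2 (Alice): max(7, -15) = 7
n2 (Priya): min(10, 7) = 7
root (Alice): max(-15, 7) = 7

7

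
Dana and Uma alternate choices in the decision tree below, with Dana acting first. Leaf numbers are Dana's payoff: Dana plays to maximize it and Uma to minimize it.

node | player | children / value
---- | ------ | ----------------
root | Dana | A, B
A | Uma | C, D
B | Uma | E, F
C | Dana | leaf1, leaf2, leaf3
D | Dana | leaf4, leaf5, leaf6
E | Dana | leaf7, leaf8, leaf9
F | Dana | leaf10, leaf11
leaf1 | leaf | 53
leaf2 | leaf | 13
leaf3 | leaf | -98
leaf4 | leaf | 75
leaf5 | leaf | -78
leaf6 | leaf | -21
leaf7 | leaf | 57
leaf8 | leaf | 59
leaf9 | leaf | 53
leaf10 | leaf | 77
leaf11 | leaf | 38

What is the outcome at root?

C (Dana): max(53, 13, -98) = 53
D (Dana): max(75, -78, -21) = 75
A (Uma): min(53, 75) = 53
E (Dana): max(57, 59, 53) = 59
F (Dana): max(77, 38) = 77
B (Uma): min(59, 77) = 59
root (Dana): max(53, 59) = 59

59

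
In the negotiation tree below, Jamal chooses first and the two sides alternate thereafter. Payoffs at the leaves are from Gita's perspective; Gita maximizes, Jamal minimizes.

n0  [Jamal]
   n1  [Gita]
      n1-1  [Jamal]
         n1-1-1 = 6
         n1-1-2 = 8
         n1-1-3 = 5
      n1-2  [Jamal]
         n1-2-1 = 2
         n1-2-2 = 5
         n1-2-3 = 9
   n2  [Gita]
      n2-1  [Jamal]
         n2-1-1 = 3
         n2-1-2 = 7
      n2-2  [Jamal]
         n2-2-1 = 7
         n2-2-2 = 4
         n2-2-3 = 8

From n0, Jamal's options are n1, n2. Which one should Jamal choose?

n1-1 (Jamal): min(6, 8, 5) = 5
n1-2 (Jamal): min(2, 5, 9) = 2
n1 (Gita): max(5, 2) = 5
n2-1 (Jamal): min(3, 7) = 3
n2-2 (Jamal): min(7, 4, 8) = 4
n2 (Gita): max(3, 4) = 4
n0 (Jamal): min(5, 4) = 4
Jamal at n0 wants the lowest of {n1=5, n2=4}, so chooses n2.

n2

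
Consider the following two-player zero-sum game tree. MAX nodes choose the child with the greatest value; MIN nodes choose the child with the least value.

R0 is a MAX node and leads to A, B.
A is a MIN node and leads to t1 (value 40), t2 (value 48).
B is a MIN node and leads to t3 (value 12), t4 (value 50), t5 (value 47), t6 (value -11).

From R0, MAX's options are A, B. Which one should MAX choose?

A (MIN): min(40, 48) = 40
B (MIN): min(12, 50, 47, -11) = -11
R0 (MAX): max(40, -11) = 40
MAX at R0 wants the highest of {A=40, B=-11}, so chooses A.

A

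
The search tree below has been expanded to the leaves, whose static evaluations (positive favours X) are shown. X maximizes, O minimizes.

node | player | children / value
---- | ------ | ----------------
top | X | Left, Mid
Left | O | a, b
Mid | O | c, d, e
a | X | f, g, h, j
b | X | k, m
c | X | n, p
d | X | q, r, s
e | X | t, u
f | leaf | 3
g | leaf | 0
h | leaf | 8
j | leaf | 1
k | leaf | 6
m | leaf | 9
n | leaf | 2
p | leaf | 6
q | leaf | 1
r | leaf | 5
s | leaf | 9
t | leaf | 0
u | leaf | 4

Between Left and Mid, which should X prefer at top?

a (X): max(3, 0, 8, 1) = 8
b (X): max(6, 9) = 9
Left (O): min(8, 9) = 8
c (X): max(2, 6) = 6
d (X): max(1, 5, 9) = 9
e (X): max(0, 4) = 4
Mid (O): min(6, 9, 4) = 4
X prefers the higher value; Left=8, Mid=4. Left is better since 8 > 4.

Left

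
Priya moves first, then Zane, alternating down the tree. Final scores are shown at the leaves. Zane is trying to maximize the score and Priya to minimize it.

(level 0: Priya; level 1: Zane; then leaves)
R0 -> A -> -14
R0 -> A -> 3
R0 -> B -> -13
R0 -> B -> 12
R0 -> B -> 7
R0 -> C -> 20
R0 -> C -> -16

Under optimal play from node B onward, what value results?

12

B (Zane): max(-13, 12, 7) = 12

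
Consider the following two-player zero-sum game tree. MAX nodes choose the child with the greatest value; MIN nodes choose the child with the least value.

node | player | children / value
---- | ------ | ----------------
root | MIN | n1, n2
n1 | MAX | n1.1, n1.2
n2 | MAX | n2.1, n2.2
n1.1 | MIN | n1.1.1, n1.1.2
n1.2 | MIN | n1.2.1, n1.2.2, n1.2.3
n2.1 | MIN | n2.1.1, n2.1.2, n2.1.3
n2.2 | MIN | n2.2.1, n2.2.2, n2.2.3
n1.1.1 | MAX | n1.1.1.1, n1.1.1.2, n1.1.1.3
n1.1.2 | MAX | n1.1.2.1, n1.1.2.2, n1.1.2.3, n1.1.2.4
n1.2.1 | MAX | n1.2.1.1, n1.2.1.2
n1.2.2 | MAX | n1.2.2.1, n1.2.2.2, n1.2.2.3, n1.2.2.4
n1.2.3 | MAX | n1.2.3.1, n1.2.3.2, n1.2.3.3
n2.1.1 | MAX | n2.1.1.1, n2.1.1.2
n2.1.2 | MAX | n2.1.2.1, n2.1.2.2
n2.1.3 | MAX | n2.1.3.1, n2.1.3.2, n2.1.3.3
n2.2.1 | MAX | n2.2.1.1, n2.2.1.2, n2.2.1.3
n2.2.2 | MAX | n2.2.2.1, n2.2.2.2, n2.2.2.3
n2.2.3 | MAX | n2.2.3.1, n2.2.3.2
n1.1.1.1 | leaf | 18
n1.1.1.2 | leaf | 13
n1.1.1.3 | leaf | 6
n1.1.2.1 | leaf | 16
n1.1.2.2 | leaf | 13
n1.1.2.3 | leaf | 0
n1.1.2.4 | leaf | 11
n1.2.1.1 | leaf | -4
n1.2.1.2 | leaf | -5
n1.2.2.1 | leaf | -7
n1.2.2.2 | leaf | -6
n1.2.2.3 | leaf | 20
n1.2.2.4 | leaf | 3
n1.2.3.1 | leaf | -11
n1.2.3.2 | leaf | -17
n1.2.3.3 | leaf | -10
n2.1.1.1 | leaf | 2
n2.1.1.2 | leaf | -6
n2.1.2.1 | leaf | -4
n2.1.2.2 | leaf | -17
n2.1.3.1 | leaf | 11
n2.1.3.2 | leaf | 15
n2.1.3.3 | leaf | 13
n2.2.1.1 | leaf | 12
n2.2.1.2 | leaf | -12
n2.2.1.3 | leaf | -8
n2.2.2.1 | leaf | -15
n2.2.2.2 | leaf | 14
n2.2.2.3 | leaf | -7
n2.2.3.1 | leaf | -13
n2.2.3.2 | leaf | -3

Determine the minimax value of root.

n1.1.1 (MAX): max(18, 13, 6) = 18
n1.1.2 (MAX): max(16, 13, 0, 11) = 16
n1.1 (MIN): min(18, 16) = 16
n1.2.1 (MAX): max(-4, -5) = -4
n1.2.2 (MAX): max(-7, -6, 20, 3) = 20
n1.2.3 (MAX): max(-11, -17, -10) = -10
n1.2 (MIN): min(-4, 20, -10) = -10
n1 (MAX): max(16, -10) = 16
n2.1.1 (MAX): max(2, -6) = 2
n2.1.2 (MAX): max(-4, -17) = -4
n2.1.3 (MAX): max(11, 15, 13) = 15
n2.1 (MIN): min(2, -4, 15) = -4
n2.2.1 (MAX): max(12, -12, -8) = 12
n2.2.2 (MAX): max(-15, 14, -7) = 14
n2.2.3 (MAX): max(-13, -3) = -3
n2.2 (MIN): min(12, 14, -3) = -3
n2 (MAX): max(-4, -3) = -3
root (MIN): min(16, -3) = -3

-3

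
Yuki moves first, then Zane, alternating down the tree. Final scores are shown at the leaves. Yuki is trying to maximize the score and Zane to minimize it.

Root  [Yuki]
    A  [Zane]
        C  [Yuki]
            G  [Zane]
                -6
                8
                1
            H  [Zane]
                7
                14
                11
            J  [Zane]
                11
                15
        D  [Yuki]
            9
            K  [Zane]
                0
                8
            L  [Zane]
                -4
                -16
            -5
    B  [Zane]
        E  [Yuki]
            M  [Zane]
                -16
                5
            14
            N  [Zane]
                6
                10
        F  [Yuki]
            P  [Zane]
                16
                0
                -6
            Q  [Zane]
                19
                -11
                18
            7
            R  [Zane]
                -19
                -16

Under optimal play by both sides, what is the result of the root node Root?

9

G (Zane): min(-6, 8, 1) = -6
H (Zane): min(7, 14, 11) = 7
J (Zane): min(11, 15) = 11
C (Yuki): max(-6, 7, 11) = 11
K (Zane): min(0, 8) = 0
L (Zane): min(-4, -16) = -16
D (Yuki): max(9, 0, -16, -5) = 9
A (Zane): min(11, 9) = 9
M (Zane): min(-16, 5) = -16
N (Zane): min(6, 10) = 6
E (Yuki): max(-16, 14, 6) = 14
P (Zane): min(16, 0, -6) = -6
Q (Zane): min(19, -11, 18) = -11
R (Zane): min(-19, -16) = -19
F (Yuki): max(-6, -11, 7, -19) = 7
B (Zane): min(14, 7) = 7
Root (Yuki): max(9, 7) = 9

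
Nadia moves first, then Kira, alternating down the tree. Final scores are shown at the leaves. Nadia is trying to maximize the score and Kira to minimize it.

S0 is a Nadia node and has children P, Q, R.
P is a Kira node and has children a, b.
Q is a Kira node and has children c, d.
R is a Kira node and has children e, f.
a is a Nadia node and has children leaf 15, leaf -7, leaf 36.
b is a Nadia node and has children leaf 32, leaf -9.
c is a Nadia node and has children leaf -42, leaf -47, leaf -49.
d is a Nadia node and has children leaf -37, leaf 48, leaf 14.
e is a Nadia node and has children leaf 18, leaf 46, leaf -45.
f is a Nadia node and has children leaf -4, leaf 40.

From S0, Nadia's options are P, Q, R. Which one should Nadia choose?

R

a (Nadia): max(15, -7, 36) = 36
b (Nadia): max(32, -9) = 32
P (Kira): min(36, 32) = 32
c (Nadia): max(-42, -47, -49) = -42
d (Nadia): max(-37, 48, 14) = 48
Q (Kira): min(-42, 48) = -42
e (Nadia): max(18, 46, -45) = 46
f (Nadia): max(-4, 40) = 40
R (Kira): min(46, 40) = 40
S0 (Nadia): max(32, -42, 40) = 40
Nadia at S0 wants the highest of {P=32, Q=-42, R=40}, so chooses R.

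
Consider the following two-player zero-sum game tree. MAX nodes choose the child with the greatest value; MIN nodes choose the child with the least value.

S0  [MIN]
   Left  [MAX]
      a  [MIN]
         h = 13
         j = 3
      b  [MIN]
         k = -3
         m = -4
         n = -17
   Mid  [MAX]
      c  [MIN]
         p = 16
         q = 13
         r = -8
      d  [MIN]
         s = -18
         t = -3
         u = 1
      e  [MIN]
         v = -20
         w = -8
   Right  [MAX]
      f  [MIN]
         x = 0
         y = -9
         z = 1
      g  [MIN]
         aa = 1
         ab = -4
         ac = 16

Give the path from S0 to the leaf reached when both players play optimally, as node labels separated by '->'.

a (MIN): min(13, 3) = 3
b (MIN): min(-3, -4, -17) = -17
Left (MAX): max(3, -17) = 3
c (MIN): min(16, 13, -8) = -8
d (MIN): min(-18, -3, 1) = -18
e (MIN): min(-20, -8) = -20
Mid (MAX): max(-8, -18, -20) = -8
f (MIN): min(0, -9, 1) = -9
g (MIN): min(1, -4, 16) = -4
Right (MAX): max(-9, -4) = -4
S0 (MIN): min(3, -8, -4) = -8
At S0, MIN picks Mid (lowest: -8).
At Mid, MAX picks c (highest: -8).
At c, MIN picks r (lowest: -8).
Terminal value -8.

S0 -> Mid -> c -> r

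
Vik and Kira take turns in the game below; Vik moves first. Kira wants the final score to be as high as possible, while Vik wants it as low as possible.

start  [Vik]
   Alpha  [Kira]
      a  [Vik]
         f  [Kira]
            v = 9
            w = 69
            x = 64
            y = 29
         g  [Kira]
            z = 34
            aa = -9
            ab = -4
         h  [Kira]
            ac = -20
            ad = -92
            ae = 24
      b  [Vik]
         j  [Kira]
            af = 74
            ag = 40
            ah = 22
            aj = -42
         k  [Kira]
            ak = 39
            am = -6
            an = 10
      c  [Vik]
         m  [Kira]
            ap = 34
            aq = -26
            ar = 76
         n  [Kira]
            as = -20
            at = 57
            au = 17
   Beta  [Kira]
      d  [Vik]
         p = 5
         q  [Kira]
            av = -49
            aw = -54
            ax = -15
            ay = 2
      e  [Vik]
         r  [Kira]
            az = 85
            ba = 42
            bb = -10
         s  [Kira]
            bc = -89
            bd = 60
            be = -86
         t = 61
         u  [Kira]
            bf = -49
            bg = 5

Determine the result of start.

f (Kira): max(9, 69, 64, 29) = 69
g (Kira): max(34, -9, -4) = 34
h (Kira): max(-20, -92, 24) = 24
a (Vik): min(69, 34, 24) = 24
j (Kira): max(74, 40, 22, -42) = 74
k (Kira): max(39, -6, 10) = 39
b (Vik): min(74, 39) = 39
m (Kira): max(34, -26, 76) = 76
n (Kira): max(-20, 57, 17) = 57
c (Vik): min(76, 57) = 57
Alpha (Kira): max(24, 39, 57) = 57
q (Kira): max(-49, -54, -15, 2) = 2
d (Vik): min(5, 2) = 2
r (Kira): max(85, 42, -10) = 85
s (Kira): max(-89, 60, -86) = 60
u (Kira): max(-49, 5) = 5
e (Vik): min(85, 60, 61, 5) = 5
Beta (Kira): max(2, 5) = 5
start (Vik): min(57, 5) = 5

5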